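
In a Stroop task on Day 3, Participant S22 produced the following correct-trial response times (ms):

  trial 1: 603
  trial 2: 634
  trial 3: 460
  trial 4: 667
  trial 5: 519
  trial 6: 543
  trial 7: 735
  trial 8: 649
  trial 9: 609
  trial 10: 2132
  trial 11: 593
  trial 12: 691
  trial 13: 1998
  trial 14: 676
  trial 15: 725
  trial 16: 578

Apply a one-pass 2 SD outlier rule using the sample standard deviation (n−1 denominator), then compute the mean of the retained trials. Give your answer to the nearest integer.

n = 16, ΣRT = 12812, M = 800.750
Σ(x−M)² = 3742605.00; s = √(3742605.00/15) = 499.507
Cutoffs: 800.750 ± 2·499.507 → [-198.3, 1799.8]
Outside: 1998, 2132 → excluded.
Retained (n=14): Σ = 8682, mean = 8682/14 = 620.143

620 ms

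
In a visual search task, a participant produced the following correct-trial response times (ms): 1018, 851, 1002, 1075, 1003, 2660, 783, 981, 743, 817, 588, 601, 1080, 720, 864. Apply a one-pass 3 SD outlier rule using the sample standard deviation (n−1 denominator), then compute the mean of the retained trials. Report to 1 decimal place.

n = 15, ΣRT = 14786, M = 985.733
Σ(x−M)² = 3359938.93; s = √(3359938.93/14) = 489.893
Cutoffs: 985.733 ± 3·489.893 → [-483.9, 2455.4]
Outside: 2660 → excluded.
Retained (n=14): Σ = 12126, mean = 12126/14 = 866.143

866.1 ms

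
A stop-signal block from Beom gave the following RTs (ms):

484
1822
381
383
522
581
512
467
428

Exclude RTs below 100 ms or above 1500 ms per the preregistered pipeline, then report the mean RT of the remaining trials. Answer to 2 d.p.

Excluded: 1822
Retained (n=8): Σ = 3758
Mean = 3758/8 = 469.7500

469.75 ms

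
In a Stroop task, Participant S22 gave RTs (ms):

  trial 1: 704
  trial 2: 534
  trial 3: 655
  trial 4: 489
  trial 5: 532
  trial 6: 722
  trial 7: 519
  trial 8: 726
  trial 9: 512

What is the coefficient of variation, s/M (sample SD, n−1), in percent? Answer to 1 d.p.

16.7%

n = 9, Σ = 5393, M = 599.2222
Σ(x−M)² = 80201.556; s = √(80201.556/8) = 100.1259
CV = 100.1259 / 599.2222 = 0.16709 = 16.709%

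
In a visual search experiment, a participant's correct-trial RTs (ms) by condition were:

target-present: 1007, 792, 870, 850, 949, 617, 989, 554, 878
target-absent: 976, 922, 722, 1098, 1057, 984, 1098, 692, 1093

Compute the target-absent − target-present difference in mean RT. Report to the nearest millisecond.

126 ms

M(target-present) = 7506/9 = 834.000
M(target-absent) = 8642/9 = 960.222
Difference = 960.222 − 834.000 = 126.222 ms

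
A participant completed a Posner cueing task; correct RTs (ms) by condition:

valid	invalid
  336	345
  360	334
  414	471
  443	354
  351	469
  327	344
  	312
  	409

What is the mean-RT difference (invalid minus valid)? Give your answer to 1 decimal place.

M(valid) = 2231/6 = 371.833
M(invalid) = 3038/8 = 379.750
Difference = 379.750 − 371.833 = 7.917 ms

7.9 ms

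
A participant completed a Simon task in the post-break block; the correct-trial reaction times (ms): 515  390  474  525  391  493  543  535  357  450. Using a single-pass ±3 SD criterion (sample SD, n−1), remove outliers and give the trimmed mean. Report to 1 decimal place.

n = 10, ΣRT = 4673, M = 467.300
Σ(x−M)² = 40886.10; s = √(40886.10/9) = 67.401
Cutoffs: 467.300 ± 3·67.401 → [265.1, 669.5]
No RTs fall outside the cutoffs; all 10 retained. Mean = 4673/10 = 467.300

467.3 ms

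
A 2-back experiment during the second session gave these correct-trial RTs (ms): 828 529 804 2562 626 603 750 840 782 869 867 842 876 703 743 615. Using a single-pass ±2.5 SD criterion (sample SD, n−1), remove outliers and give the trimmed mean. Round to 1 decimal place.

n = 16, ΣRT = 13839, M = 864.938
Σ(x−M)² = 3248596.94; s = √(3248596.94/15) = 465.374
Cutoffs: 864.938 ± 2.5·465.374 → [-298.5, 2028.4]
Outside: 2562 → excluded.
Retained (n=15): Σ = 11277, mean = 11277/15 = 751.800

751.8 ms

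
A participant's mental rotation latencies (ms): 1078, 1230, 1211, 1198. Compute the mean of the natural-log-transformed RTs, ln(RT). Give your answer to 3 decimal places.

ln(RT): 6.9829, 7.1148, 7.0992, 7.0884
Σ ln(RT) = 28.2852
Mean = 28.2852/4 = 7.07131

7.071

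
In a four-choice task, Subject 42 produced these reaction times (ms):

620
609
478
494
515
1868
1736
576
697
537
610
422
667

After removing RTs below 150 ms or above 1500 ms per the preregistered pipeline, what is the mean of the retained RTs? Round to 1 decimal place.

565.9 ms

Excluded: 1736, 1868
Retained (n=11): Σ = 6225
Mean = 6225/11 = 565.9091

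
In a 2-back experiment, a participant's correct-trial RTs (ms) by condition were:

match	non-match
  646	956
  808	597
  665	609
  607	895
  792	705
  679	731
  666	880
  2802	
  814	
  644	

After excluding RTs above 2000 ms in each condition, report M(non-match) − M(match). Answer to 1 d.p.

65.2 ms

match: exclude 2802
M(match) = 6321/9 = 702.333
M(non-match) = 5373/7 = 767.571
Difference = 767.571 − 702.333 = 65.238 ms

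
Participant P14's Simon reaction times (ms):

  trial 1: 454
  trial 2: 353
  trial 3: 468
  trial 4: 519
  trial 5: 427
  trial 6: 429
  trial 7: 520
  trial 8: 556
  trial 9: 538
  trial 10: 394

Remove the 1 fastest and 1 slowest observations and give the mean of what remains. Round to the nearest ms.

Sorted: 353, 394, 427, 429, 454, 468, 519, 520, 538, 556
Drop lowest 1 (353) and highest 1 (556)
Remaining (n=8): Σ = 3749, mean = 3749/8 = 468.625

469 ms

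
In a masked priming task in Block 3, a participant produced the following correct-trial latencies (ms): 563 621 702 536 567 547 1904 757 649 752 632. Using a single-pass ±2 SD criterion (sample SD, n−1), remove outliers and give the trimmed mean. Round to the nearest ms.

n = 11, ΣRT = 8230, M = 748.182
Σ(x−M)² = 1530265.64; s = √(1530265.64/10) = 391.186
Cutoffs: 748.182 ± 2·391.186 → [-34.2, 1530.6]
Outside: 1904 → excluded.
Retained (n=10): Σ = 6326, mean = 6326/10 = 632.600

633 ms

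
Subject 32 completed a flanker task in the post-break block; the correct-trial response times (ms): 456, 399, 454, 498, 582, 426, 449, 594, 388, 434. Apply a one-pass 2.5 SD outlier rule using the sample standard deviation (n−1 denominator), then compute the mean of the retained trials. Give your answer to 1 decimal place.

n = 10, ΣRT = 4680, M = 468.000
Σ(x−M)² = 44554.00; s = √(44554.00/9) = 70.359
Cutoffs: 468.000 ± 2.5·70.359 → [292.1, 643.9]
No RTs fall outside the cutoffs; all 10 retained. Mean = 4680/10 = 468.000

468.0 ms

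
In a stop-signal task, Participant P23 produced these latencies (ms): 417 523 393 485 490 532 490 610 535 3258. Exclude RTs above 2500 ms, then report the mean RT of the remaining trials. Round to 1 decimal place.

497.2 ms

Excluded: 3258
Retained (n=9): Σ = 4475
Mean = 4475/9 = 497.2222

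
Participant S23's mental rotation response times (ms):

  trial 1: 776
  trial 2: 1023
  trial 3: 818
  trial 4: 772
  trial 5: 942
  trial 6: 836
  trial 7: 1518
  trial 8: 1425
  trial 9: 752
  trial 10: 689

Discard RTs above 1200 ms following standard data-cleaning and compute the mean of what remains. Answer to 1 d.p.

Excluded: 1425, 1518
Retained (n=8): Σ = 6608
Mean = 6608/8 = 826.0000

826.0 ms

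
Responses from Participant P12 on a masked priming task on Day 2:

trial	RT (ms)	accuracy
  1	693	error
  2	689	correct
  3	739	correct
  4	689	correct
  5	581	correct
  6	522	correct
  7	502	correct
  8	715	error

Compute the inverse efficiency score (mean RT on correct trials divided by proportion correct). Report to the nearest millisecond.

Correct trials (n=6): 689, 739, 689, 581, 522, 502
Mean correct RT = 3722/6 = 620.3333 ms
Proportion correct = 6/8
IES = 620.3333 / (6/8) = 827.111 ms

827 ms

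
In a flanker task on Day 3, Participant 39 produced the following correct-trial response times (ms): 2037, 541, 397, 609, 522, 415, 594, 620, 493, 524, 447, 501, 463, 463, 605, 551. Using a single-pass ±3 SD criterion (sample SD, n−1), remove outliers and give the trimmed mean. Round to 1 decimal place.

n = 16, ΣRT = 9782, M = 611.375
Σ(x−M)² = 2238813.75; s = √(2238813.75/15) = 386.334
Cutoffs: 611.375 ± 3·386.334 → [-547.6, 1770.4]
Outside: 2037 → excluded.
Retained (n=15): Σ = 7745, mean = 7745/15 = 516.333

516.3 ms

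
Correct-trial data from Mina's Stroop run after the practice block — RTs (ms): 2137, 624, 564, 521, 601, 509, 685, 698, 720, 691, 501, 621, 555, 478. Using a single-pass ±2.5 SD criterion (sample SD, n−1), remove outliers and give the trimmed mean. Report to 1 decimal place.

n = 14, ΣRT = 9905, M = 707.500
Σ(x−M)² = 2283637.50; s = √(2283637.50/13) = 419.123
Cutoffs: 707.500 ± 2.5·419.123 → [-340.3, 1755.3]
Outside: 2137 → excluded.
Retained (n=13): Σ = 7768, mean = 7768/13 = 597.538

597.5 ms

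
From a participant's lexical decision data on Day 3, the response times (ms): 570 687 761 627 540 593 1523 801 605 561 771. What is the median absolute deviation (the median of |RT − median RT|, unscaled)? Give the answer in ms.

66 ms

Sorted: 540, 561, 570, 593, 605, 627, 687, 761, 771, 801, 1523 → median = 627
|x − 627|: 57, 60, 134, 0, 87, 34, 896, 174, 22, 66, 144
Sorted deviations: 0, 22, 34, 57, 60, 66, 87, 134, 144, 174, 896 → MAD = 66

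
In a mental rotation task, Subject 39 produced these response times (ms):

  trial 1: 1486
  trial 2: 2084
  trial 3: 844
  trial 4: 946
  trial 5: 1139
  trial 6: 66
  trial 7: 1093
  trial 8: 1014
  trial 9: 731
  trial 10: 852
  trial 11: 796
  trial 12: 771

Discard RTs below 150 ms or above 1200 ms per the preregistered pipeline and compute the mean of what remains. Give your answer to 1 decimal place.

Excluded: 66, 1486, 2084
Retained (n=9): Σ = 8186
Mean = 8186/9 = 909.5556

909.6 ms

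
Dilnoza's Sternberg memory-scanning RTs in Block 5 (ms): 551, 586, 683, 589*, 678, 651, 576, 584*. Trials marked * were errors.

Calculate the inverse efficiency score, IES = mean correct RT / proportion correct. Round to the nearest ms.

Correct trials (n=6): 551, 586, 683, 678, 651, 576
Mean correct RT = 3725/6 = 620.8333 ms
Proportion correct = 6/8
IES = 620.8333 / (6/8) = 827.778 ms

828 ms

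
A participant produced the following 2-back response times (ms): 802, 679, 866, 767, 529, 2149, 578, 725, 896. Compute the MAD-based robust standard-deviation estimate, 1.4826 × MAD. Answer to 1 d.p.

146.8 ms

Sorted: 529, 578, 679, 725, 767, 802, 866, 896, 2149 → median = 767
|x − 767| sorted: 0, 35, 42, 88, 99, 129, 189, 238, 1382 → MAD = 99
Robust SD ≈ 1.4826 × 99 = 146.777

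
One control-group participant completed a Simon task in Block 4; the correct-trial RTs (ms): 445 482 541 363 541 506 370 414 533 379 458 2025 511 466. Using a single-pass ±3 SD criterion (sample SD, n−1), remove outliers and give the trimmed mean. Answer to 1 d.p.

n = 14, ΣRT = 8034, M = 573.857
Σ(x−M)² = 2317839.71; s = √(2317839.71/13) = 422.250
Cutoffs: 573.857 ± 3·422.250 → [-692.9, 1840.6]
Outside: 2025 → excluded.
Retained (n=13): Σ = 6009, mean = 6009/13 = 462.231

462.2 ms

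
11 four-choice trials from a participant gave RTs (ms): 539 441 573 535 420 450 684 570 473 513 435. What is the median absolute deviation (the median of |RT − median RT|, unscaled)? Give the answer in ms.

60 ms

Sorted: 420, 435, 441, 450, 473, 513, 535, 539, 570, 573, 684 → median = 513
|x − 513|: 26, 72, 60, 22, 93, 63, 171, 57, 40, 0, 78
Sorted deviations: 0, 22, 26, 40, 57, 60, 63, 72, 78, 93, 171 → MAD = 60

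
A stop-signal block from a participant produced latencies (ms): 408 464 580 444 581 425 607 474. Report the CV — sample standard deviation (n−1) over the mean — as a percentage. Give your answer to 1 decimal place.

n = 8, Σ = 3983, M = 497.8750
Σ(x−M)² = 43570.875; s = √(43570.875/7) = 78.8949
CV = 78.8949 / 497.8750 = 0.15846 = 15.846%

15.8%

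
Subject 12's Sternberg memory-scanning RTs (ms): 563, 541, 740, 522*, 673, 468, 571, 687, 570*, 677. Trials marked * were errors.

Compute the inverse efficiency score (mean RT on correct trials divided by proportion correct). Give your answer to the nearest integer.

Correct trials (n=8): 563, 541, 740, 673, 468, 571, 687, 677
Mean correct RT = 4920/8 = 615.0000 ms
Proportion correct = 8/10
IES = 615.0000 / (8/10) = 768.750 ms

769 ms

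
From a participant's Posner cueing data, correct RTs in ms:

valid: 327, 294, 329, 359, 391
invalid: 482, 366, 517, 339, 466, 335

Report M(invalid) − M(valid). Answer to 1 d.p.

77.5 ms

M(valid) = 1700/5 = 340.000
M(invalid) = 2505/6 = 417.500
Difference = 417.500 − 340.000 = 77.500 ms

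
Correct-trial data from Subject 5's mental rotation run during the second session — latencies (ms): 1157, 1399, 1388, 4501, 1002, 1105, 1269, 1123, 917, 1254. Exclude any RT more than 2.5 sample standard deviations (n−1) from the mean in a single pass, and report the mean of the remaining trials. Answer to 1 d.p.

1179.3 ms

n = 10, ΣRT = 15115, M = 1511.500
Σ(x−M)² = 10144996.50; s = √(10144996.50/9) = 1061.707
Cutoffs: 1511.500 ± 2.5·1061.707 → [-1142.8, 4165.8]
Outside: 4501 → excluded.
Retained (n=9): Σ = 10614, mean = 10614/9 = 1179.333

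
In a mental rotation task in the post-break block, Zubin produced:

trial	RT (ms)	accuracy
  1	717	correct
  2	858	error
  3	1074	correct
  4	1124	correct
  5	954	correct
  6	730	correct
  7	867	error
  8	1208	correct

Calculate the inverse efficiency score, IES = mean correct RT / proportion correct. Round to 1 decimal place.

1290.4 ms

Correct trials (n=6): 717, 1074, 1124, 954, 730, 1208
Mean correct RT = 5807/6 = 967.8333 ms
Proportion correct = 6/8
IES = 967.8333 / (6/8) = 1290.444 ms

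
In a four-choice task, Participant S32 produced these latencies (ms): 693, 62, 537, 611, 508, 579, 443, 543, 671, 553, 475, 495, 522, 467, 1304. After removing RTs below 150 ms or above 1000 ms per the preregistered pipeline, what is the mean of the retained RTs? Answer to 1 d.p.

Excluded: 62, 1304
Retained (n=13): Σ = 7097
Mean = 7097/13 = 545.9231

545.9 ms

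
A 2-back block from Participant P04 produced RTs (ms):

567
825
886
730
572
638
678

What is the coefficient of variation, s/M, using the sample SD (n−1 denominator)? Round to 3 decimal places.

0.175

n = 7, Σ = 4896, M = 699.4286
Σ(x−M)² = 89519.714; s = √(89519.714/6) = 122.1473
CV = 122.1473 / 699.4286 = 0.17464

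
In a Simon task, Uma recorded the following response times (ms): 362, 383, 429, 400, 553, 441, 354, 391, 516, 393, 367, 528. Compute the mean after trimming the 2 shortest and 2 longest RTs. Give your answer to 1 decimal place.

Sorted: 354, 362, 367, 383, 391, 393, 400, 429, 441, 516, 528, 553
Drop lowest 2 (354, 362) and highest 2 (528, 553)
Remaining (n=8): Σ = 3320, mean = 3320/8 = 415.000

415.0 ms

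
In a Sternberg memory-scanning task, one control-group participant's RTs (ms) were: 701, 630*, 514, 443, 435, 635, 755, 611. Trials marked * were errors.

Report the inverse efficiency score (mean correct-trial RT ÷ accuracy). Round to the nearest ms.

668 ms

Correct trials (n=7): 701, 514, 443, 435, 635, 755, 611
Mean correct RT = 4094/7 = 584.8571 ms
Proportion correct = 7/8
IES = 584.8571 / (7/8) = 668.408 ms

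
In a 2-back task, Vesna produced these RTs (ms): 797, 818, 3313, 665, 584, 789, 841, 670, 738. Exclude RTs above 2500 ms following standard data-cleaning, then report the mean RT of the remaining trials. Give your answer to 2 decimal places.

737.75 ms

Excluded: 3313
Retained (n=8): Σ = 5902
Mean = 5902/8 = 737.7500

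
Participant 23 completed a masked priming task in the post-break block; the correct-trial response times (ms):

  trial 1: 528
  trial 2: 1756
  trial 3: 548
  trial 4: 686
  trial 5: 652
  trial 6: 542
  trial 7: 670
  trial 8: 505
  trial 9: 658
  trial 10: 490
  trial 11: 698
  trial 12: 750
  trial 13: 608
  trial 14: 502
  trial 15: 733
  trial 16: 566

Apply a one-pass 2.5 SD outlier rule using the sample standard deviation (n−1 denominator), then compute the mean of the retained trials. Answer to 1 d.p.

609.1 ms

n = 16, ΣRT = 10892, M = 680.750
Σ(x−M)² = 1343365.00; s = √(1343365.00/15) = 299.262
Cutoffs: 680.750 ± 2.5·299.262 → [-67.4, 1428.9]
Outside: 1756 → excluded.
Retained (n=15): Σ = 9136, mean = 9136/15 = 609.067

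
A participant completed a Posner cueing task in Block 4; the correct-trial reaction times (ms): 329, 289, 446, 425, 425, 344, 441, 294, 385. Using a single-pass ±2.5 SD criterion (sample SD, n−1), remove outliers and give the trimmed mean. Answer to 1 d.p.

375.3 ms

n = 9, ΣRT = 3378, M = 375.333
Σ(x−M)² = 31530.00; s = √(31530.00/8) = 62.779
Cutoffs: 375.333 ± 2.5·62.779 → [218.4, 532.3]
No RTs fall outside the cutoffs; all 9 retained. Mean = 3378/9 = 375.333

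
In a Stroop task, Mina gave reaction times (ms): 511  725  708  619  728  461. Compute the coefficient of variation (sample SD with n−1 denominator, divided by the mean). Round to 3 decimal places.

0.186

n = 6, Σ = 3752, M = 625.3333
Σ(x−M)² = 67425.333; s = √(67425.333/5) = 116.1252
CV = 116.1252 / 625.3333 = 0.18570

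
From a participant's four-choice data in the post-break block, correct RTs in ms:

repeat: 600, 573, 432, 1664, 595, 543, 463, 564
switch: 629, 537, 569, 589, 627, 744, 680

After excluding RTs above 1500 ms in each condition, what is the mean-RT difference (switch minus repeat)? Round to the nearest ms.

86 ms

repeat: exclude 1664
M(repeat) = 3770/7 = 538.571
M(switch) = 4375/7 = 625.000
Difference = 625.000 − 538.571 = 86.429 ms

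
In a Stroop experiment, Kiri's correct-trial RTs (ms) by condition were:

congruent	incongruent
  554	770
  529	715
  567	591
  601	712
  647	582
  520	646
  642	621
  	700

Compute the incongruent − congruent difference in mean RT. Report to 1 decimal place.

87.1 ms

M(congruent) = 4060/7 = 580.000
M(incongruent) = 5337/8 = 667.125
Difference = 667.125 − 580.000 = 87.125 ms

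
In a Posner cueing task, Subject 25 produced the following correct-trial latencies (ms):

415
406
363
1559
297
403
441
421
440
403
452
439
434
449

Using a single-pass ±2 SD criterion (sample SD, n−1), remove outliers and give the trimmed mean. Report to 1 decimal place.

n = 14, ΣRT = 6922, M = 494.429
Σ(x−M)² = 1242207.43; s = √(1242207.43/13) = 309.119
Cutoffs: 494.429 ± 2·309.119 → [-123.8, 1112.7]
Outside: 1559 → excluded.
Retained (n=13): Σ = 5363, mean = 5363/13 = 412.538

412.5 ms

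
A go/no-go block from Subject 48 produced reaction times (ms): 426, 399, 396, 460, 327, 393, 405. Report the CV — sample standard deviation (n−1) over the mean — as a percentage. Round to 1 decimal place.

n = 7, Σ = 2806, M = 400.8571
Σ(x−M)² = 9690.857; s = √(9690.857/6) = 40.1888
CV = 40.1888 / 400.8571 = 0.10026 = 10.026%

10.0%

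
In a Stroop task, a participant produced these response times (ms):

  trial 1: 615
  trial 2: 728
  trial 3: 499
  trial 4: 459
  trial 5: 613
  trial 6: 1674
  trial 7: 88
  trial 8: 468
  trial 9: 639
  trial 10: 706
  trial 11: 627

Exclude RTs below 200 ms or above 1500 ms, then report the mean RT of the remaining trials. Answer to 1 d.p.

594.9 ms

Excluded: 88, 1674
Retained (n=9): Σ = 5354
Mean = 5354/9 = 594.8889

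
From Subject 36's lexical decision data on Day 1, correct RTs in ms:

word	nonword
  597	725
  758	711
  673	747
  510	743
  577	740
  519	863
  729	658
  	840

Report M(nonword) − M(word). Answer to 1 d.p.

130.1 ms

M(word) = 4363/7 = 623.286
M(nonword) = 6027/8 = 753.375
Difference = 753.375 − 623.286 = 130.089 ms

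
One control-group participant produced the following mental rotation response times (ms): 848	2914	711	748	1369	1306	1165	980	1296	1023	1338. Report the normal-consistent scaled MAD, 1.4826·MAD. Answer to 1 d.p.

Sorted: 711, 748, 848, 980, 1023, 1165, 1296, 1306, 1338, 1369, 2914 → median = 1165
|x − 1165| sorted: 0, 131, 141, 142, 173, 185, 204, 317, 417, 454, 1749 → MAD = 185
Robust SD ≈ 1.4826 × 185 = 274.281

274.3 ms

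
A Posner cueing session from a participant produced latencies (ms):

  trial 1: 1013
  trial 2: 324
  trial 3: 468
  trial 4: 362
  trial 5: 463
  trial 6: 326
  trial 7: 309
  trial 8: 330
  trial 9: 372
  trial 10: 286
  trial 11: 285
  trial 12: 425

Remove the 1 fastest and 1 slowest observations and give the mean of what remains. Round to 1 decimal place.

366.5 ms

Sorted: 285, 286, 309, 324, 326, 330, 362, 372, 425, 463, 468, 1013
Drop lowest 1 (285) and highest 1 (1013)
Remaining (n=10): Σ = 3665, mean = 3665/10 = 366.500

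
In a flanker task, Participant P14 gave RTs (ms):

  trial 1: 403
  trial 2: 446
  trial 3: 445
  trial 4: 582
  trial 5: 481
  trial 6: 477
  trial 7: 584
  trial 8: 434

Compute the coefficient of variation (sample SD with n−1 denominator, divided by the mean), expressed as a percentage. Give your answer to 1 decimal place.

14.0%

n = 8, Σ = 3852, M = 481.5000
Σ(x−M)² = 31638.000; s = √(31638.000/7) = 67.2288
CV = 67.2288 / 481.5000 = 0.13962 = 13.962%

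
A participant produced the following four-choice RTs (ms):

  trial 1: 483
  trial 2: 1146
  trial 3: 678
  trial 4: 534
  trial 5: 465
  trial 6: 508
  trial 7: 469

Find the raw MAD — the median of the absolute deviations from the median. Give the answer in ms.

Sorted: 465, 469, 483, 508, 534, 678, 1146 → median = 508
|x − 508|: 25, 638, 170, 26, 43, 0, 39
Sorted deviations: 0, 25, 26, 39, 43, 170, 638 → MAD = 39

39 ms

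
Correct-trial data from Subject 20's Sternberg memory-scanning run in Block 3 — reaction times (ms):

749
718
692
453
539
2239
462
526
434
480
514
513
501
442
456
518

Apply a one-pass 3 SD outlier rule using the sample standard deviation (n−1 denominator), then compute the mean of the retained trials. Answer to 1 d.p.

n = 16, ΣRT = 10236, M = 639.750
Σ(x−M)² = 2874625.00; s = √(2874625.00/15) = 437.769
Cutoffs: 639.750 ± 3·437.769 → [-673.6, 1953.1]
Outside: 2239 → excluded.
Retained (n=15): Σ = 7997, mean = 7997/15 = 533.133

533.1 ms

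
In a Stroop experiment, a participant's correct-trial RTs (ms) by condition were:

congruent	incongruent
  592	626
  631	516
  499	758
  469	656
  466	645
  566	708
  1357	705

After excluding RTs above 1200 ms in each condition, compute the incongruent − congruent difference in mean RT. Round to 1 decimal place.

congruent: exclude 1357
M(congruent) = 3223/6 = 537.167
M(incongruent) = 4614/7 = 659.143
Difference = 659.143 − 537.167 = 121.976 ms

122.0 ms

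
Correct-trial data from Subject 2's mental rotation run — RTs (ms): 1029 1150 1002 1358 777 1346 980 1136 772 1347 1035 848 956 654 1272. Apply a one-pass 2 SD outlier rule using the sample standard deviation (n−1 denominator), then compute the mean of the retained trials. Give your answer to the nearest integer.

1044 ms

n = 15, ΣRT = 15662, M = 1044.133
Σ(x−M)² = 702991.73; s = √(702991.73/14) = 224.084
Cutoffs: 1044.133 ± 2·224.084 → [596.0, 1492.3]
No RTs fall outside the cutoffs; all 15 retained. Mean = 15662/15 = 1044.133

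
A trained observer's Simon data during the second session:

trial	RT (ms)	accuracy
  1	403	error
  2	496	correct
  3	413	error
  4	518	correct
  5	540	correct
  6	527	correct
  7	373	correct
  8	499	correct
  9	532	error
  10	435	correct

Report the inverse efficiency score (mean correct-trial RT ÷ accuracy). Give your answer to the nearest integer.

691 ms

Correct trials (n=7): 496, 518, 540, 527, 373, 499, 435
Mean correct RT = 3388/7 = 484.0000 ms
Proportion correct = 7/10
IES = 484.0000 / (7/10) = 691.429 ms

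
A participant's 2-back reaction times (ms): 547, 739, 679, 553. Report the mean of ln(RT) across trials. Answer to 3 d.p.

6.436

ln(RT): 6.3044, 6.6053, 6.5206, 6.3154
Σ ln(RT) = 25.7457
Mean = 25.7457/4 = 6.43643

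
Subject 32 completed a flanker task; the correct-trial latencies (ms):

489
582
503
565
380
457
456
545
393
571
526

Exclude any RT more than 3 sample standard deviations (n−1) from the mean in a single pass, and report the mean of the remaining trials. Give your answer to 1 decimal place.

n = 11, ΣRT = 5467, M = 497.000
Σ(x−M)² = 48356.00; s = √(48356.00/10) = 69.538
Cutoffs: 497.000 ± 3·69.538 → [288.4, 705.6]
No RTs fall outside the cutoffs; all 11 retained. Mean = 5467/11 = 497.000

497.0 ms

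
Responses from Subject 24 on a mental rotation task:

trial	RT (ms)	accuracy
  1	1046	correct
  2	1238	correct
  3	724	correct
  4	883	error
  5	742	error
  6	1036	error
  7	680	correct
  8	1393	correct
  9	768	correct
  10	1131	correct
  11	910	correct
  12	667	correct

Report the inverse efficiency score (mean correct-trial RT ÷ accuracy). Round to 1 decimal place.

Correct trials (n=9): 1046, 1238, 724, 680, 1393, 768, 1131, 910, 667
Mean correct RT = 8557/9 = 950.7778 ms
Proportion correct = 9/12
IES = 950.7778 / (9/12) = 1267.704 ms

1267.7 ms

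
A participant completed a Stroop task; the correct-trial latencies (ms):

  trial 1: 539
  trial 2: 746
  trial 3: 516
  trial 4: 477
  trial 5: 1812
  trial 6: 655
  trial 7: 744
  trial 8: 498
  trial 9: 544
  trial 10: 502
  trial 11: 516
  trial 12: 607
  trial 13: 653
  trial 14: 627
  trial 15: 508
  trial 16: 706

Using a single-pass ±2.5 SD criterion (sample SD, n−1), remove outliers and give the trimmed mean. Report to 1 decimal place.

589.2 ms

n = 16, ΣRT = 10650, M = 665.625
Σ(x−M)² = 1524507.75; s = √(1524507.75/15) = 318.801
Cutoffs: 665.625 ± 2.5·318.801 → [-131.4, 1462.6]
Outside: 1812 → excluded.
Retained (n=15): Σ = 8838, mean = 8838/15 = 589.200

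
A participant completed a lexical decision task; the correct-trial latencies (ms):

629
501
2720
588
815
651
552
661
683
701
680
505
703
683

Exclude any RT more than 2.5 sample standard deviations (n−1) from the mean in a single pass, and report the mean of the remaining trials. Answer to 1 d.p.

642.5 ms

n = 14, ΣRT = 11072, M = 790.857
Σ(x−M)² = 4100079.71; s = √(4100079.71/13) = 561.597
Cutoffs: 790.857 ± 2.5·561.597 → [-613.1, 2194.8]
Outside: 2720 → excluded.
Retained (n=13): Σ = 8352, mean = 8352/13 = 642.462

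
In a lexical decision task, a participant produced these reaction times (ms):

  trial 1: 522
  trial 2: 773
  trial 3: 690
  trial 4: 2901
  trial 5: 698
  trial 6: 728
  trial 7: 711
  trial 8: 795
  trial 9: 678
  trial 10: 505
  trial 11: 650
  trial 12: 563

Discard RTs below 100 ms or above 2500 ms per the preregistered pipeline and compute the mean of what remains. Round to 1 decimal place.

664.8 ms

Excluded: 2901
Retained (n=11): Σ = 7313
Mean = 7313/11 = 664.8182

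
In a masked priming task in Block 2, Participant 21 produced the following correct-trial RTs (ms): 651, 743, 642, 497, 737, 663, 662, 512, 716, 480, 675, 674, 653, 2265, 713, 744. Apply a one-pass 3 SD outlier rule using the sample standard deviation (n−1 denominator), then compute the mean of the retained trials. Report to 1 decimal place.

n = 16, ΣRT = 12027, M = 751.688
Σ(x−M)² = 2549099.44; s = √(2549099.44/15) = 412.238
Cutoffs: 751.688 ± 3·412.238 → [-485.0, 1988.4]
Outside: 2265 → excluded.
Retained (n=15): Σ = 9762, mean = 9762/15 = 650.800

650.8 ms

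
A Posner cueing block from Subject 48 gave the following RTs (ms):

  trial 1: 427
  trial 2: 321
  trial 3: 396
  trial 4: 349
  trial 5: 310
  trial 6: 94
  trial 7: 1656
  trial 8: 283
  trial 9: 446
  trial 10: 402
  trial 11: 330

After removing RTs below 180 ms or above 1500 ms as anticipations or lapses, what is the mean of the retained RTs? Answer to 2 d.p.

362.67 ms

Excluded: 94, 1656
Retained (n=9): Σ = 3264
Mean = 3264/9 = 362.6667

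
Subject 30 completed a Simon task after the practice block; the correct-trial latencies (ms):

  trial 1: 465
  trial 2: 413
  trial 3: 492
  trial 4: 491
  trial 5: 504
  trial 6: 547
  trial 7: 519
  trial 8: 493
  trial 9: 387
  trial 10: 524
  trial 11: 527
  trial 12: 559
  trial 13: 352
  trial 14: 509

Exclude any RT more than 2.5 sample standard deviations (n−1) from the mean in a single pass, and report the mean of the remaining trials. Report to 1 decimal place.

484.4 ms

n = 14, ΣRT = 6782, M = 484.429
Σ(x−M)² = 47719.43; s = √(47719.43/13) = 60.587
Cutoffs: 484.429 ± 2.5·60.587 → [333.0, 635.9]
No RTs fall outside the cutoffs; all 14 retained. Mean = 6782/14 = 484.429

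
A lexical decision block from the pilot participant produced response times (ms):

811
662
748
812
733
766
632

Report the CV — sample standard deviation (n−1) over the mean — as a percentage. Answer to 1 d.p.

9.4%

n = 7, Σ = 5164, M = 737.7143
Σ(x−M)² = 28725.429; s = √(28725.429/6) = 69.1923
CV = 69.1923 / 737.7143 = 0.09379 = 9.379%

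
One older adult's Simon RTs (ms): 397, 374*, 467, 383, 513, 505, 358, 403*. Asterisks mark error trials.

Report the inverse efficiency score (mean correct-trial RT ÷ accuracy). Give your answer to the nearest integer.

Correct trials (n=6): 397, 467, 383, 513, 505, 358
Mean correct RT = 2623/6 = 437.1667 ms
Proportion correct = 6/8
IES = 437.1667 / (6/8) = 582.889 ms

583 ms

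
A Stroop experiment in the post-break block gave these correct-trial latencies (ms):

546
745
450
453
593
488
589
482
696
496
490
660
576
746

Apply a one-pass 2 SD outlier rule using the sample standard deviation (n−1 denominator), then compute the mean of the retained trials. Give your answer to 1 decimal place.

572.1 ms

n = 14, ΣRT = 8010, M = 572.143
Σ(x−M)² = 141447.71; s = √(141447.71/13) = 104.310
Cutoffs: 572.143 ± 2·104.310 → [363.5, 780.8]
No RTs fall outside the cutoffs; all 14 retained. Mean = 8010/14 = 572.143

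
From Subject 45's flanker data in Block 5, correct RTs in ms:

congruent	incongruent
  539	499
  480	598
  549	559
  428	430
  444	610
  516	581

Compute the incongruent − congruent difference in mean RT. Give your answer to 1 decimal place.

53.5 ms

M(congruent) = 2956/6 = 492.667
M(incongruent) = 3277/6 = 546.167
Difference = 546.167 − 492.667 = 53.500 ms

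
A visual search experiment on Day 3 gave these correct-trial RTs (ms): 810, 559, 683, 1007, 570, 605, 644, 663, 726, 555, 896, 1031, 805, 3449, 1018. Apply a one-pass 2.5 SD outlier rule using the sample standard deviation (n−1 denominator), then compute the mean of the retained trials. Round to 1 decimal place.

n = 15, ΣRT = 14021, M = 934.733
Σ(x−M)² = 7169280.93; s = √(7169280.93/14) = 715.606
Cutoffs: 934.733 ± 2.5·715.606 → [-854.3, 2723.7]
Outside: 3449 → excluded.
Retained (n=14): Σ = 10572, mean = 10572/14 = 755.143

755.1 ms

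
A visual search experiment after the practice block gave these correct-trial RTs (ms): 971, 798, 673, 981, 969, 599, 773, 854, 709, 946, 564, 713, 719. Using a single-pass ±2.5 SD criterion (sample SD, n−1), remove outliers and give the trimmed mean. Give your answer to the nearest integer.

n = 13, ΣRT = 10269, M = 789.923
Σ(x−M)² = 248844.92; s = √(248844.92/12) = 144.004
Cutoffs: 789.923 ± 2.5·144.004 → [429.9, 1149.9]
No RTs fall outside the cutoffs; all 13 retained. Mean = 10269/13 = 789.923

790 ms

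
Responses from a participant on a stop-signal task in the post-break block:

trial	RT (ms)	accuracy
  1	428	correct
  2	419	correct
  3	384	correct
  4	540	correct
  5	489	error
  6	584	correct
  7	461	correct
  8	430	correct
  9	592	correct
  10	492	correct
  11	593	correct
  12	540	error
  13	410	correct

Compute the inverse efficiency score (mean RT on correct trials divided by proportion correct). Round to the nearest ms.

573 ms

Correct trials (n=11): 428, 419, 384, 540, 584, 461, 430, 592, 492, 593, 410
Mean correct RT = 5333/11 = 484.8182 ms
Proportion correct = 11/13
IES = 484.8182 / (11/13) = 572.967 ms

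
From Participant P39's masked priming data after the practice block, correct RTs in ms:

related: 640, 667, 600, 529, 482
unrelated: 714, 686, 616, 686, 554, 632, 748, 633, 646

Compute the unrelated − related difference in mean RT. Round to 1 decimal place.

73.6 ms

M(related) = 2918/5 = 583.600
M(unrelated) = 5915/9 = 657.222
Difference = 657.222 − 583.600 = 73.622 ms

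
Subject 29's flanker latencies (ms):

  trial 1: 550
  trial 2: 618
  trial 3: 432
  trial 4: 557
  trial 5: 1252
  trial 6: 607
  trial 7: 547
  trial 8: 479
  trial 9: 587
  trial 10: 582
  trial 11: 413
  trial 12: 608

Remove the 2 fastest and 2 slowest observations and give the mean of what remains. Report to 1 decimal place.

Sorted: 413, 432, 479, 547, 550, 557, 582, 587, 607, 608, 618, 1252
Drop lowest 2 (413, 432) and highest 2 (618, 1252)
Remaining (n=8): Σ = 4517, mean = 4517/8 = 564.625

564.6 ms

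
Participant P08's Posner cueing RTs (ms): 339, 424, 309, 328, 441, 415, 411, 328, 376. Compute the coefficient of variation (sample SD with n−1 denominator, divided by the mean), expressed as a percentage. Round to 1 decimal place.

13.3%

n = 9, Σ = 3371, M = 374.5556
Σ(x−M)² = 19722.222; s = √(19722.222/8) = 49.6516
CV = 49.6516 / 374.5556 = 0.13256 = 13.256%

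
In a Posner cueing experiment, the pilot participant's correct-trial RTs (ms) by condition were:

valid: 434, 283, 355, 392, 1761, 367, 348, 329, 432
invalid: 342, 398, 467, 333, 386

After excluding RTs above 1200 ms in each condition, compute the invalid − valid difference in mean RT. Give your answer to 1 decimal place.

17.7 ms

valid: exclude 1761
M(valid) = 2940/8 = 367.500
M(invalid) = 1926/5 = 385.200
Difference = 385.200 − 367.500 = 17.700 ms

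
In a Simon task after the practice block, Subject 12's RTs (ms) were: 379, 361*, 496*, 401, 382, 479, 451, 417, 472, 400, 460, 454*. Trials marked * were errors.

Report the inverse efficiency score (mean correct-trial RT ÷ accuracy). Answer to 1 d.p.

Correct trials (n=9): 379, 401, 382, 479, 451, 417, 472, 400, 460
Mean correct RT = 3841/9 = 426.7778 ms
Proportion correct = 9/12
IES = 426.7778 / (9/12) = 569.037 ms

569.0 ms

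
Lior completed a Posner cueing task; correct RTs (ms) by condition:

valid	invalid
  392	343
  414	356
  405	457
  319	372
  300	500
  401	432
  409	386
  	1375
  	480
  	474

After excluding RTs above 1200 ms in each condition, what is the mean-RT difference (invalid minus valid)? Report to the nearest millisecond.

invalid: exclude 1375
M(valid) = 2640/7 = 377.143
M(invalid) = 3800/9 = 422.222
Difference = 422.222 − 377.143 = 45.079 ms

45 ms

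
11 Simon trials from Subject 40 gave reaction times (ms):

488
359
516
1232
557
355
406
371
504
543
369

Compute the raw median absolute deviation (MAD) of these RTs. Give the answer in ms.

82 ms

Sorted: 355, 359, 369, 371, 406, 488, 504, 516, 543, 557, 1232 → median = 488
|x − 488|: 0, 129, 28, 744, 69, 133, 82, 117, 16, 55, 119
Sorted deviations: 0, 16, 28, 55, 69, 82, 117, 119, 129, 133, 744 → MAD = 82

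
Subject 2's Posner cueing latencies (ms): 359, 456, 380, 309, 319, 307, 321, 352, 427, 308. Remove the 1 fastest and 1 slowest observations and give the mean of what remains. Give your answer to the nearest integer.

347 ms

Sorted: 307, 308, 309, 319, 321, 352, 359, 380, 427, 456
Drop lowest 1 (307) and highest 1 (456)
Remaining (n=8): Σ = 2775, mean = 2775/8 = 346.875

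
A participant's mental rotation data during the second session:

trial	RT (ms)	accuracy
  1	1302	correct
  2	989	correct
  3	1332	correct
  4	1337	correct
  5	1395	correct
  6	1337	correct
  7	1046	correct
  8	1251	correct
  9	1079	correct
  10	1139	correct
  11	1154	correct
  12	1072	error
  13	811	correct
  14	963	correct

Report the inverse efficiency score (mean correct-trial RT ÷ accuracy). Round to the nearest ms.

1254 ms

Correct trials (n=13): 1302, 989, 1332, 1337, 1395, 1337, 1046, 1251, 1079, 1139, 1154, 811, 963
Mean correct RT = 15135/13 = 1164.2308 ms
Proportion correct = 13/14
IES = 1164.2308 / (13/14) = 1253.787 ms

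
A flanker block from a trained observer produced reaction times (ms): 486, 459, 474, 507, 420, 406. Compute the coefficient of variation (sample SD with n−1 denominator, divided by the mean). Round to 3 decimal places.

n = 6, Σ = 2752, M = 458.6667
Σ(x−M)² = 7587.333; s = √(7587.333/5) = 38.9547
CV = 38.9547 / 458.6667 = 0.08493

0.085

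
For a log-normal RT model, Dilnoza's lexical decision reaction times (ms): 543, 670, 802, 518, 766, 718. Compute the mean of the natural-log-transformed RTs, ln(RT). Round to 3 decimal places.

ln(RT): 6.2971, 6.5073, 6.6871, 6.2500, 6.6412, 6.5765
Σ ln(RT) = 38.9591
Mean = 38.9591/6 = 6.49319

6.493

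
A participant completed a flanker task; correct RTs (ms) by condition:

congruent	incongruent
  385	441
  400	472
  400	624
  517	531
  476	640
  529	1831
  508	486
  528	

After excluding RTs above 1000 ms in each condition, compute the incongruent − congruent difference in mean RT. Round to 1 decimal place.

incongruent: exclude 1831
M(congruent) = 3743/8 = 467.875
M(incongruent) = 3194/6 = 532.333
Difference = 532.333 − 467.875 = 64.458 ms

64.5 ms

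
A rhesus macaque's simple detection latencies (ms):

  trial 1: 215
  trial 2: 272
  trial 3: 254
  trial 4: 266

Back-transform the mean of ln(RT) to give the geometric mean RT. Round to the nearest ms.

ln(RT): 5.3706, 5.6058, 5.5373, 5.5835
Mean ln(RT) = 22.0973/4 = 5.52432
Geometric mean = exp(5.52432) = 250.72 ms

251 ms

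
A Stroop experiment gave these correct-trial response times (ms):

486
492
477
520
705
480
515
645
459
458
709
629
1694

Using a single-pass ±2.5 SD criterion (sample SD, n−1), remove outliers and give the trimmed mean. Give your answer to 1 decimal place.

n = 13, ΣRT = 8269, M = 636.077
Σ(x−M)² = 1313546.92; s = √(1313546.92/12) = 330.851
Cutoffs: 636.077 ± 2.5·330.851 → [-191.1, 1463.2]
Outside: 1694 → excluded.
Retained (n=12): Σ = 6575, mean = 6575/12 = 547.917

547.9 ms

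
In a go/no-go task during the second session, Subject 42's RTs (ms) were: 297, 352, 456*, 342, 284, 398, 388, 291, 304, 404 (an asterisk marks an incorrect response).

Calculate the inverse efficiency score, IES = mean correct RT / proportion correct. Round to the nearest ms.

Correct trials (n=9): 297, 352, 342, 284, 398, 388, 291, 304, 404
Mean correct RT = 3060/9 = 340.0000 ms
Proportion correct = 9/10
IES = 340.0000 / (9/10) = 377.778 ms

378 ms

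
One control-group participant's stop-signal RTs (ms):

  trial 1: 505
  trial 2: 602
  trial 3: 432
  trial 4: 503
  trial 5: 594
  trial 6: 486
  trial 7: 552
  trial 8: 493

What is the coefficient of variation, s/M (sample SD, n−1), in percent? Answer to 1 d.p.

11.1%

n = 8, Σ = 4167, M = 520.8750
Σ(x−M)² = 23360.875; s = √(23360.875/7) = 57.7691
CV = 57.7691 / 520.8750 = 0.11091 = 11.091%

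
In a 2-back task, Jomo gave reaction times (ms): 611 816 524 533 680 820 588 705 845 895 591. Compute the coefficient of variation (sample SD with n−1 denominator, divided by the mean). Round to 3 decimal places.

n = 11, Σ = 7608, M = 691.6364
Σ(x−M)² = 177772.545; s = √(177772.545/10) = 133.3314
CV = 133.3314 / 691.6364 = 0.19278

0.193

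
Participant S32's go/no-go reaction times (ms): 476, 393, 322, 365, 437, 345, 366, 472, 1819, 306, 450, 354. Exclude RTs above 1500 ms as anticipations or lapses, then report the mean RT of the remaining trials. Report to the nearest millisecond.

Excluded: 1819
Retained (n=11): Σ = 4286
Mean = 4286/11 = 389.6364

390 ms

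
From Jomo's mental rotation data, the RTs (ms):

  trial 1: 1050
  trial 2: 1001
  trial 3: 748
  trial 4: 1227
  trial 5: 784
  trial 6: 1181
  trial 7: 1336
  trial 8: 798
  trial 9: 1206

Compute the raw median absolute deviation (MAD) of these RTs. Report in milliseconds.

177 ms

Sorted: 748, 784, 798, 1001, 1050, 1181, 1206, 1227, 1336 → median = 1050
|x − 1050|: 0, 49, 302, 177, 266, 131, 286, 252, 156
Sorted deviations: 0, 49, 131, 156, 177, 252, 266, 286, 302 → MAD = 177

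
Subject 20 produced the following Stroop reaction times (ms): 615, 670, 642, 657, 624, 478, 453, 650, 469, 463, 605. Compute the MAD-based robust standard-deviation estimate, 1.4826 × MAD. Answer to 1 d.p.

62.3 ms

Sorted: 453, 463, 469, 478, 605, 615, 624, 642, 650, 657, 670 → median = 615
|x − 615| sorted: 0, 9, 10, 27, 35, 42, 55, 137, 146, 152, 162 → MAD = 42
Robust SD ≈ 1.4826 × 42 = 62.269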